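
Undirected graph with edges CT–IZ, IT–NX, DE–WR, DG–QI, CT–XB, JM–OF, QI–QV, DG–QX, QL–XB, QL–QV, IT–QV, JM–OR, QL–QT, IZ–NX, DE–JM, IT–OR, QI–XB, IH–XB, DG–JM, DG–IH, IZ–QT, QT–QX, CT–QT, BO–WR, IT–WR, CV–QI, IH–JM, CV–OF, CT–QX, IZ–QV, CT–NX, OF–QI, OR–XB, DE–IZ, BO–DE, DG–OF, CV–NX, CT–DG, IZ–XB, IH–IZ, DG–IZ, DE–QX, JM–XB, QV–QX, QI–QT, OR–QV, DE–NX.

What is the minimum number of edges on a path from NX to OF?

2

Level 0: NX
Level 1: CT, CV, DE, IT, IZ
Level 2: BO, DG, IH, JM, OF, OR, QI, QT, QV, QX, WR, XB
Level 3: QL
OF first appears at level 2.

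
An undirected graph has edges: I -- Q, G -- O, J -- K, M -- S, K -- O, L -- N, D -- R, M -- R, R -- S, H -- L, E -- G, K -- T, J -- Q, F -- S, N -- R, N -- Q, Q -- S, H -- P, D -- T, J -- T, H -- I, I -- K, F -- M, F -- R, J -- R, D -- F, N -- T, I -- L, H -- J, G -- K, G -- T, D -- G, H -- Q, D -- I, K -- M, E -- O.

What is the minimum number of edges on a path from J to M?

Level 0: J
Level 1: H, K, Q, R, T
Level 2: D, F, G, I, L, M, N, O, P, S
Level 3: E
M first appears at level 2.

2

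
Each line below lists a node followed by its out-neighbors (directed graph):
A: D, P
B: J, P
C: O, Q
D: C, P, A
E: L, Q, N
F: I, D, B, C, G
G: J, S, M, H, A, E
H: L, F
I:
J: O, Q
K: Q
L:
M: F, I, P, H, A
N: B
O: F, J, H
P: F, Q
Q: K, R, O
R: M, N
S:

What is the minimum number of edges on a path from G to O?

Level 0: G
Level 1: A, E, H, J, M, S
Level 2: D, F, I, L, N, O, P, Q
Level 3: B, C, K, R
O first appears at level 2.

2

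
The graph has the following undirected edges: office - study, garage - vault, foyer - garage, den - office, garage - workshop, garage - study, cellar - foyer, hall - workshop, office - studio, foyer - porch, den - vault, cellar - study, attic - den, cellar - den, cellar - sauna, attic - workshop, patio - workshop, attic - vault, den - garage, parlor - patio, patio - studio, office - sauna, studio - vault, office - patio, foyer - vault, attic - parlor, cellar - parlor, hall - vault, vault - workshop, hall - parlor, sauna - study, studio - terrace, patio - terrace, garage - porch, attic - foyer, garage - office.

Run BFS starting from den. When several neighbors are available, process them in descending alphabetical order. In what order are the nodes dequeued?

den → vault → office → garage → cellar → attic → workshop → studio → hall → foyer → study → sauna → patio → porch → parlor → terrace

Visit den; enqueue vault, office, garage, cellar, attic → queue [vault, office, garage, cellar, attic]
Visit vault; enqueue workshop, studio, hall, foyer → queue [office, garage, cellar, attic, workshop, studio, hall, foyer]
Visit office; enqueue study, sauna, patio → queue [garage, cellar, attic, workshop, studio, hall, foyer, study, sauna, patio]
Visit garage; enqueue porch → queue [cellar, attic, workshop, studio, hall, foyer, study, sauna, patio, porch]
Visit cellar; enqueue parlor → queue [attic, workshop, studio, hall, foyer, study, sauna, patio, porch, parlor]
Visit attic → queue [workshop, studio, hall, foyer, study, sauna, patio, porch, parlor]
Visit workshop → queue [studio, hall, foyer, study, sauna, patio, porch, parlor]
Visit studio; enqueue terrace → queue [hall, foyer, study, sauna, patio, porch, parlor, terrace]
Visit hall → queue [foyer, study, sauna, patio, porch, parlor, terrace]
Visit foyer → queue [study, sauna, patio, porch, parlor, terrace]
Visit study → queue [sauna, patio, porch, parlor, terrace]
Visit sauna → queue [patio, porch, parlor, terrace]
Visit patio → queue [porch, parlor, terrace]
Visit porch → queue [parlor, terrace]
Visit parlor → queue [terrace]
Visit terrace → queue []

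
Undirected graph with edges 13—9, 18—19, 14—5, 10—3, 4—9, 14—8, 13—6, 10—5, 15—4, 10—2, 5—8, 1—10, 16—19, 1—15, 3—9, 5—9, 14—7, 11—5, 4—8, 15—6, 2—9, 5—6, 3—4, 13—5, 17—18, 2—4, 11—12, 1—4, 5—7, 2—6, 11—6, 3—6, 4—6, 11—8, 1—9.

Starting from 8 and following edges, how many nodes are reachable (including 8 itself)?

BFS from 8 visits: 8, 14, 11, 5, 4, 7, 12, 6, 13, 10, 9, 15, 3, 2, 1
Reachable nodes: 15 of 19 total.

15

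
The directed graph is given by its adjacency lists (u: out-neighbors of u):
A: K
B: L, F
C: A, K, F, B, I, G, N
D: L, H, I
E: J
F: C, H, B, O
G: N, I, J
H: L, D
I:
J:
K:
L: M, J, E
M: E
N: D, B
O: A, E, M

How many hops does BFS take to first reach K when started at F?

2

Level 0: F
Level 1: B, C, H, O
Level 2: A, D, E, G, I, K, L, M, N
Level 3: J
K first appears at level 2.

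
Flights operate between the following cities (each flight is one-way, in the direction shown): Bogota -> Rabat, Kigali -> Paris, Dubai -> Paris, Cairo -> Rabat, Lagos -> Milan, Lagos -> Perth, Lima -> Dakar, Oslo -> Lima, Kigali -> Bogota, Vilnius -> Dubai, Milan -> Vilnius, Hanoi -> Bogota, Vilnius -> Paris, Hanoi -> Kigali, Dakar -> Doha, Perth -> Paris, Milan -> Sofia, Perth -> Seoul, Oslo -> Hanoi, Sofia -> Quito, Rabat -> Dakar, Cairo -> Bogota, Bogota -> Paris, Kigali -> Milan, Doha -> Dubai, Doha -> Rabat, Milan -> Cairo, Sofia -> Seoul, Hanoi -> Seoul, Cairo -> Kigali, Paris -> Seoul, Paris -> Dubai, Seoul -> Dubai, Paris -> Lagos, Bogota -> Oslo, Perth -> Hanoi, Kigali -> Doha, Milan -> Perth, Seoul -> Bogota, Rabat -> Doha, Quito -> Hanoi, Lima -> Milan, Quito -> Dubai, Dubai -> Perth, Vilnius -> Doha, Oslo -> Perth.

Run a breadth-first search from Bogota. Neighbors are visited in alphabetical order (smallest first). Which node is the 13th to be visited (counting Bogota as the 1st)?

Kigali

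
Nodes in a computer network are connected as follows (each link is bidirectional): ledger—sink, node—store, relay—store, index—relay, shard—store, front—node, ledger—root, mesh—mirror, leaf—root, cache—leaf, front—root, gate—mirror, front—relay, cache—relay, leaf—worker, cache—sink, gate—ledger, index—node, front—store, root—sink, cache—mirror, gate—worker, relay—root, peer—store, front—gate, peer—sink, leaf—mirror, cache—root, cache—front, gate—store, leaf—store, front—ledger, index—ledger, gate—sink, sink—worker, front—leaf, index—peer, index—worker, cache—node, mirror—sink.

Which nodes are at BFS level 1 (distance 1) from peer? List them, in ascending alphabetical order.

Level 0: peer
Level 1: index, sink, store
Level 2: cache, front, gate, leaf, ledger, mirror, node, relay, root, shard, worker
Level 3: mesh

index, sink, store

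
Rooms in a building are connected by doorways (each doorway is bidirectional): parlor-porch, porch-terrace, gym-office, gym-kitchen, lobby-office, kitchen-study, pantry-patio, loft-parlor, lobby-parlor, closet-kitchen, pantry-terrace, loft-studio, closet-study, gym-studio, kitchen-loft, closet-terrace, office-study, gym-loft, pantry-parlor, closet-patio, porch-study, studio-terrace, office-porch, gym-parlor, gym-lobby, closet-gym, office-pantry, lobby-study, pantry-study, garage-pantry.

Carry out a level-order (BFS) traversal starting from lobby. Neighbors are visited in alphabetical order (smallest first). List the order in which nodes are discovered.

lobby → gym → office → parlor → study → closet → kitchen → loft → studio → pantry → porch → patio → terrace → garage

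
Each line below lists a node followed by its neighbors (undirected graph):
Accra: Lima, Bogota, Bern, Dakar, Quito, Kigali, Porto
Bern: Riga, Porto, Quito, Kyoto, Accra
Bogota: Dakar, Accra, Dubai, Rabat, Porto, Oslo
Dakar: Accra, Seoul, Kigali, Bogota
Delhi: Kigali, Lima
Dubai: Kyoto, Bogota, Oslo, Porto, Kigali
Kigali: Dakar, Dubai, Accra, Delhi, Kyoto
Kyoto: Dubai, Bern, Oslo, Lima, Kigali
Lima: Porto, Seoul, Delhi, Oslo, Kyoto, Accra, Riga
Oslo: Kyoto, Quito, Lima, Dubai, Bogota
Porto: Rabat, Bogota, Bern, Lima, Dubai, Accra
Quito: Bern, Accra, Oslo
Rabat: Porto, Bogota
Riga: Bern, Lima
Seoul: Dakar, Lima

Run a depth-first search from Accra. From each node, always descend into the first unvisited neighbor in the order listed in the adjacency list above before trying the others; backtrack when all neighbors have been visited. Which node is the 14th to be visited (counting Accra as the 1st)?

Oslo

Visit Accra
Accra → Lima
Lima → Porto
Porto → Rabat
Rabat → Bogota
Bogota → Dakar
Dakar → Seoul
Dakar → Kigali
Kigali → Dubai
Dubai → Kyoto
Kyoto → Bern
Bern → Riga
Bern → Quito
Quito → Oslo
Kigali → Delhi

Visit order: Accra, Lima, Porto, Rabat, Bogota, Dakar, Seoul, Kigali, Dubai, Kyoto, Bern, Riga, Quito, Oslo, Delhi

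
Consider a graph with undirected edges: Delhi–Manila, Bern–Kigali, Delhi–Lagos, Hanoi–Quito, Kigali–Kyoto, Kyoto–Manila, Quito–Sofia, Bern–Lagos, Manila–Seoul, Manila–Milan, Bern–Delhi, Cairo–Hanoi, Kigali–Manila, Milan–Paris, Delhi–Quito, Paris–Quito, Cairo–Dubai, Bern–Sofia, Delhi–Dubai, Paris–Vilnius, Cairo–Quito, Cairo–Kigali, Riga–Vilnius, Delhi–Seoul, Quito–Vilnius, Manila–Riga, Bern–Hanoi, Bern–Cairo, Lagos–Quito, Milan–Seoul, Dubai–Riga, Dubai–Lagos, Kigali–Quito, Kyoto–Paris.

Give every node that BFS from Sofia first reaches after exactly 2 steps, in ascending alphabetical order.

Cairo, Delhi, Hanoi, Kigali, Lagos, Paris, Vilnius

Level 0: Sofia
Level 1: Bern, Quito
Level 2: Cairo, Delhi, Hanoi, Kigali, Lagos, Paris, Vilnius
Level 3: Dubai, Kyoto, Manila, Milan, Riga, Seoul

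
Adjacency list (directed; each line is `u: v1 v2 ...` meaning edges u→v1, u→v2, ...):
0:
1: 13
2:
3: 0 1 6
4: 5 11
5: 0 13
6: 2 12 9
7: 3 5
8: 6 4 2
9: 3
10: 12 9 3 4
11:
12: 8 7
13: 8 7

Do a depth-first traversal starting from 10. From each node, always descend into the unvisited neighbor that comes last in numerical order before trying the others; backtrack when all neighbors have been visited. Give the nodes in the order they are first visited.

Visit 10
10 → 12
12 → 8
8 → 6
6 → 9
9 → 3
3 → 1
1 → 13
13 → 7
7 → 5
5 → 0
6 → 2
8 → 4
4 → 11

10 -> 12 -> 8 -> 6 -> 9 -> 3 -> 1 -> 13 -> 7 -> 5 -> 0 -> 2 -> 4 -> 11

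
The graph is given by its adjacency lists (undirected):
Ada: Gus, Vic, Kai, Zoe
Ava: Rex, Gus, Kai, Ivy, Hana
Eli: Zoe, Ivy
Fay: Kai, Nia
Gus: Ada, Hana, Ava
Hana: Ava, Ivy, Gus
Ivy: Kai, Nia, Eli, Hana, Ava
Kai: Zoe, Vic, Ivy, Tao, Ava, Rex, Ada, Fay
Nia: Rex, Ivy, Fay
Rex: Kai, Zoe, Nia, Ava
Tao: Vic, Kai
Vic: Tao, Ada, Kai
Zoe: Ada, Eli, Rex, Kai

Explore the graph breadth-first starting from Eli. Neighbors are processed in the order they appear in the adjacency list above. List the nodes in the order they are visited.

Visit Eli; enqueue Zoe, Ivy → queue [Zoe, Ivy]
Visit Zoe; enqueue Ada, Rex, Kai → queue [Ivy, Ada, Rex, Kai]
Visit Ivy; enqueue Nia, Hana, Ava → queue [Ada, Rex, Kai, Nia, Hana, Ava]
Visit Ada; enqueue Gus, Vic → queue [Rex, Kai, Nia, Hana, Ava, Gus, Vic]
Visit Rex → queue [Kai, Nia, Hana, Ava, Gus, Vic]
Visit Kai; enqueue Tao, Fay → queue [Nia, Hana, Ava, Gus, Vic, Tao, Fay]
Visit Nia → queue [Hana, Ava, Gus, Vic, Tao, Fay]
Visit Hana → queue [Ava, Gus, Vic, Tao, Fay]
Visit Ava → queue [Gus, Vic, Tao, Fay]
Visit Gus → queue [Vic, Tao, Fay]
Visit Vic → queue [Tao, Fay]
Visit Tao → queue [Fay]
Visit Fay → queue []

Eli -> Zoe -> Ivy -> Ada -> Rex -> Kai -> Nia -> Hana -> Ava -> Gus -> Vic -> Tao -> Fay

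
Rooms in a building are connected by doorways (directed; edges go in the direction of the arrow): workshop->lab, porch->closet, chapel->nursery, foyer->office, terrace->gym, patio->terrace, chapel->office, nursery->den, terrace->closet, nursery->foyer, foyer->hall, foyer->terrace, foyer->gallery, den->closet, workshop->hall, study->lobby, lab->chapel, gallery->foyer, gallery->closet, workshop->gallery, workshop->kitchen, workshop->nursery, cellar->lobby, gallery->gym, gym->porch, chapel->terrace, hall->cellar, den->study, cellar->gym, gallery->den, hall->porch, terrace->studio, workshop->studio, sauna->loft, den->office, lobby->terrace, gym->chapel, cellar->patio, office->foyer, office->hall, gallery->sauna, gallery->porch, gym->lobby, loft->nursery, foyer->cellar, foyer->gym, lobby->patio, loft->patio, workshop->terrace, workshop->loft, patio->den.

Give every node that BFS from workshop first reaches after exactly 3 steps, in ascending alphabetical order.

Level 0: workshop
Level 1: gallery, hall, kitchen, lab, loft, nursery, studio, terrace
Level 2: cellar, chapel, closet, den, foyer, gym, patio, porch, sauna
Level 3: lobby, office, study

lobby, office, study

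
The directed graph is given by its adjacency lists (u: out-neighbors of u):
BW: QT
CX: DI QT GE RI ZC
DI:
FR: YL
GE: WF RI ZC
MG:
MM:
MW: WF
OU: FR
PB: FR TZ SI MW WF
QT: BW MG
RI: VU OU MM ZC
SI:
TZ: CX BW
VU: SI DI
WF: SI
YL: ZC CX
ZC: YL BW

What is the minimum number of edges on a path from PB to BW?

2

Level 0: PB
Level 1: FR, MW, SI, TZ, WF
Level 2: BW, CX, YL
Level 3: DI, GE, QT, RI, ZC
Level 4: MG, MM, OU, VU
BW first appears at level 2.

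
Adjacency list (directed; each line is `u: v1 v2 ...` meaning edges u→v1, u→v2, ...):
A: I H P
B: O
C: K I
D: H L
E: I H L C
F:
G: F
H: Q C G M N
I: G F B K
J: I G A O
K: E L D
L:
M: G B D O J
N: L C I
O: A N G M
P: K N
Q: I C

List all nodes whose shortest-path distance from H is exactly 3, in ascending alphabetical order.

Level 0: H
Level 1: C, G, M, N, Q
Level 2: B, D, F, I, J, K, L, O
Level 3: A, E
Level 4: P

A, E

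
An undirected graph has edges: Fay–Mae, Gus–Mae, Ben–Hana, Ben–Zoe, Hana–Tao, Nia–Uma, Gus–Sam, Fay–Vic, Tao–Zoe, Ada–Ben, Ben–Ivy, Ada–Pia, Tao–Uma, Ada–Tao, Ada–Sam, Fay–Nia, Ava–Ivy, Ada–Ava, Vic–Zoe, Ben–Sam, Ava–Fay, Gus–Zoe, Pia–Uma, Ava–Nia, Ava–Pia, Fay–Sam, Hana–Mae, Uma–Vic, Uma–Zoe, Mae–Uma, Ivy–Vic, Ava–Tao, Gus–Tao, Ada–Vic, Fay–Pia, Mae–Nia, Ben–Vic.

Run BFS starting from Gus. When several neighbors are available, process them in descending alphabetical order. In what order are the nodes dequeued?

Gus -> Zoe -> Tao -> Sam -> Mae -> Vic -> Uma -> Ben -> Hana -> Ava -> Ada -> Fay -> Nia -> Ivy -> Pia

Visit Gus; enqueue Zoe, Tao, Sam, Mae → queue [Zoe, Tao, Sam, Mae]
Visit Zoe; enqueue Vic, Uma, Ben → queue [Tao, Sam, Mae, Vic, Uma, Ben]
Visit Tao; enqueue Hana, Ava, Ada → queue [Sam, Mae, Vic, Uma, Ben, Hana, Ava, Ada]
Visit Sam; enqueue Fay → queue [Mae, Vic, Uma, Ben, Hana, Ava, Ada, Fay]
Visit Mae; enqueue Nia → queue [Vic, Uma, Ben, Hana, Ava, Ada, Fay, Nia]
Visit Vic; enqueue Ivy → queue [Uma, Ben, Hana, Ava, Ada, Fay, Nia, Ivy]
Visit Uma; enqueue Pia → queue [Ben, Hana, Ava, Ada, Fay, Nia, Ivy, Pia]
Visit Ben → queue [Hana, Ava, Ada, Fay, Nia, Ivy, Pia]
Visit Hana → queue [Ava, Ada, Fay, Nia, Ivy, Pia]
Visit Ava → queue [Ada, Fay, Nia, Ivy, Pia]
Visit Ada → queue [Fay, Nia, Ivy, Pia]
Visit Fay → queue [Nia, Ivy, Pia]
Visit Nia → queue [Ivy, Pia]
Visit Ivy → queue [Pia]
Visit Pia → queue []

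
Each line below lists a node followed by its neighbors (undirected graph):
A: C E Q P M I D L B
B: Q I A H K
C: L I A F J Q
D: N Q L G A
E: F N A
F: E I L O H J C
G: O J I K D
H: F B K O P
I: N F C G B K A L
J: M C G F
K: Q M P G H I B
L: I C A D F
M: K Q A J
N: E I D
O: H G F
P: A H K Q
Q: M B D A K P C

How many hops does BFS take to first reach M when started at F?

2

Level 0: F
Level 1: C, E, H, I, J, L, O
Level 2: A, B, D, G, K, M, N, P, Q
M first appears at level 2.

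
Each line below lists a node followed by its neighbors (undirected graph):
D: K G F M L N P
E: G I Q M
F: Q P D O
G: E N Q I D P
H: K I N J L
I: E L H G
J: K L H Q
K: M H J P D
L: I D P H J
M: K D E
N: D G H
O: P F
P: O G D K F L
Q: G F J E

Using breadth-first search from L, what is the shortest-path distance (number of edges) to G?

2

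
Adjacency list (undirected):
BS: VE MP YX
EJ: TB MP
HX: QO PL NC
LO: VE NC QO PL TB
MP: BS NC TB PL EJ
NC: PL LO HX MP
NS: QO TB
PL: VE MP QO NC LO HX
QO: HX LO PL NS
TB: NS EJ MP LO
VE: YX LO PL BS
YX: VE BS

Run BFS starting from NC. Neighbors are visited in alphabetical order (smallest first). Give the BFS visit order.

Visit NC; enqueue HX, LO, MP, PL → queue [HX, LO, MP, PL]
Visit HX; enqueue QO → queue [LO, MP, PL, QO]
Visit LO; enqueue TB, VE → queue [MP, PL, QO, TB, VE]
Visit MP; enqueue BS, EJ → queue [PL, QO, TB, VE, BS, EJ]
Visit PL → queue [QO, TB, VE, BS, EJ]
Visit QO; enqueue NS → queue [TB, VE, BS, EJ, NS]
Visit TB → queue [VE, BS, EJ, NS]
Visit VE; enqueue YX → queue [BS, EJ, NS, YX]
Visit BS → queue [EJ, NS, YX]
Visit EJ → queue [NS, YX]
Visit NS → queue [YX]
Visit YX → queue []

NC -> HX -> LO -> MP -> PL -> QO -> TB -> VE -> BS -> EJ -> NS -> YX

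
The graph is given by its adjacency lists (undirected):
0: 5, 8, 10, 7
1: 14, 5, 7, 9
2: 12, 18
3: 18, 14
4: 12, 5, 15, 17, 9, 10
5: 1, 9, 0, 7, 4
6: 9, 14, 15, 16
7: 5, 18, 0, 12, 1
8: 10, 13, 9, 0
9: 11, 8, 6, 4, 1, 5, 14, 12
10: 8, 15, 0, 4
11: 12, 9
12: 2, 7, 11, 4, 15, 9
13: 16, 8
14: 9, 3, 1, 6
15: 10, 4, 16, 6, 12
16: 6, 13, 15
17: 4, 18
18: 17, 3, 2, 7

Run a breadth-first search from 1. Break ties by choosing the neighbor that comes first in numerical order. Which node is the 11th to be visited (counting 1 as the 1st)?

8

Visit 1; enqueue 5, 7, 9, 14 → queue [5, 7, 9, 14]
Visit 5; enqueue 0, 4 → queue [7, 9, 14, 0, 4]
Visit 7; enqueue 12, 18 → queue [9, 14, 0, 4, 12, 18]
Visit 9; enqueue 6, 8, 11 → queue [14, 0, 4, 12, 18, 6, 8, 11]
Visit 14; enqueue 3 → queue [0, 4, 12, 18, 6, 8, 11, 3]
Visit 0; enqueue 10 → queue [4, 12, 18, 6, 8, 11, 3, 10]
Visit 4; enqueue 15, 17 → queue [12, 18, 6, 8, 11, 3, 10, 15, 17]
Visit 12; enqueue 2 → queue [18, 6, 8, 11, 3, 10, 15, 17, 2]
Visit 18 → queue [6, 8, 11, 3, 10, 15, 17, 2]
Visit 6; enqueue 16 → queue [8, 11, 3, 10, 15, 17, 2, 16]
Visit 8; enqueue 13 → queue [11, 3, 10, 15, 17, 2, 16, 13]
Visit 11 → queue [3, 10, 15, 17, 2, 16, 13]
Visit 3 → queue [10, 15, 17, 2, 16, 13]
Visit 10 → queue [15, 17, 2, 16, 13]
Visit 15 → queue [17, 2, 16, 13]
Visit 17 → queue [2, 16, 13]
Visit 2 → queue [16, 13]
Visit 16 → queue [13]
Visit 13 → queue []

Visit order: 1, 5, 7, 9, 14, 0, 4, 12, 18, 6, 8, 11, 3, 10, 15, 17, 2, 16, 13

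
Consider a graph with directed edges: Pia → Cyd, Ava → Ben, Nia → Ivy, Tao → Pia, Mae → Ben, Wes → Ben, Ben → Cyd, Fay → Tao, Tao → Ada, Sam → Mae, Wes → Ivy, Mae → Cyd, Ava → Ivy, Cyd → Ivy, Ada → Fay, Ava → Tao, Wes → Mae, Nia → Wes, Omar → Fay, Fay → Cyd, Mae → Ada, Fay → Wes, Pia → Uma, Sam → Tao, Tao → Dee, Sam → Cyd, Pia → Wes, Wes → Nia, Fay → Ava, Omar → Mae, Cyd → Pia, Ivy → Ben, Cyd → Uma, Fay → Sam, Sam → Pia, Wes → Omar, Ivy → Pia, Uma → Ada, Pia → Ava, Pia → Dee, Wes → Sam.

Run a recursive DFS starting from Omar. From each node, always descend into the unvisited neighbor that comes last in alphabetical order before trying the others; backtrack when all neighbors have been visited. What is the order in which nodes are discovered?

Visit Omar
Omar → Mae
Mae → Cyd
Cyd → Uma
Uma → Ada
Ada → Fay
Fay → Wes
Wes → Sam
Sam → Tao
Tao → Pia
Pia → Dee
Pia → Ava
Ava → Ivy
Ivy → Ben
Wes → Nia

Omar, Mae, Cyd, Uma, Ada, Fay, Wes, Sam, Tao, Pia, Dee, Ava, Ivy, Ben, Nia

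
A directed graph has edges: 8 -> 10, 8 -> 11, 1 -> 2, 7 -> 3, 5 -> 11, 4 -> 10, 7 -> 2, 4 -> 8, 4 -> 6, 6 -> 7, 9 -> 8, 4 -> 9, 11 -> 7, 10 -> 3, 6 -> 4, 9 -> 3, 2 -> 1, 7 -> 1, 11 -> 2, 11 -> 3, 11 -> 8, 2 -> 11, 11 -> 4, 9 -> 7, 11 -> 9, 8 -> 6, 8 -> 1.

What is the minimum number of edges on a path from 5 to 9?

2

Level 0: 5
Level 1: 11
Level 2: 2, 3, 4, 7, 8, 9
Level 3: 1, 6, 10
9 first appears at level 2.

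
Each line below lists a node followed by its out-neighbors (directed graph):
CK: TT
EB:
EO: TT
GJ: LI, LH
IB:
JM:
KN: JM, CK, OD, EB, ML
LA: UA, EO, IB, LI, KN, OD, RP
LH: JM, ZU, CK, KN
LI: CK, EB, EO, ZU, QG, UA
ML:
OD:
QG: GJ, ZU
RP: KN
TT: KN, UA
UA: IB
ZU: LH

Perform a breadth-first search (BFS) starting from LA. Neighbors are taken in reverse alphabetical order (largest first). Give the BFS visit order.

Visit LA; enqueue UA, RP, OD, LI, KN, IB, EO → queue [UA, RP, OD, LI, KN, IB, EO]
Visit UA → queue [RP, OD, LI, KN, IB, EO]
Visit RP → queue [OD, LI, KN, IB, EO]
Visit OD → queue [LI, KN, IB, EO]
Visit LI; enqueue ZU, QG, EB, CK → queue [KN, IB, EO, ZU, QG, EB, CK]
Visit KN; enqueue ML, JM → queue [IB, EO, ZU, QG, EB, CK, ML, JM]
Visit IB → queue [EO, ZU, QG, EB, CK, ML, JM]
Visit EO; enqueue TT → queue [ZU, QG, EB, CK, ML, JM, TT]
Visit ZU; enqueue LH → queue [QG, EB, CK, ML, JM, TT, LH]
Visit QG; enqueue GJ → queue [EB, CK, ML, JM, TT, LH, GJ]
Visit EB → queue [CK, ML, JM, TT, LH, GJ]
Visit CK → queue [ML, JM, TT, LH, GJ]
Visit ML → queue [JM, TT, LH, GJ]
Visit JM → queue [TT, LH, GJ]
Visit TT → queue [LH, GJ]
Visit LH → queue [GJ]
Visit GJ → queue []

LA, UA, RP, OD, LI, KN, IB, EO, ZU, QG, EB, CK, ML, JM, TT, LH, GJ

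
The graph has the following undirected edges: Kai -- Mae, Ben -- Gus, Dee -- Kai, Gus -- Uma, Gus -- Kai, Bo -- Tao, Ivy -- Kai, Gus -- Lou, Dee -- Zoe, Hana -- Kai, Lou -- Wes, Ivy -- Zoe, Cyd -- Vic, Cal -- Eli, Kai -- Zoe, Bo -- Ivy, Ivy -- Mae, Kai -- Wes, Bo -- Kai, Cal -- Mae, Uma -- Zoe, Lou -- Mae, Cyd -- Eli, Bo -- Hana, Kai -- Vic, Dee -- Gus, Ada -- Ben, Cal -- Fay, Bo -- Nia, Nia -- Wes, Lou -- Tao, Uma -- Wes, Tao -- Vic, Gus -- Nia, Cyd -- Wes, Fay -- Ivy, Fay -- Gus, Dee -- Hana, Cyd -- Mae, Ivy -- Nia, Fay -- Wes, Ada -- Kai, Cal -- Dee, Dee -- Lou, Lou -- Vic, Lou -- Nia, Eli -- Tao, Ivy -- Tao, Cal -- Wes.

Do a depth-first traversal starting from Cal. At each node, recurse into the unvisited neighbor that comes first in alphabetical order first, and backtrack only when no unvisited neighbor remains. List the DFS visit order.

Visit Cal
Cal → Dee
Dee → Gus
Gus → Ben
Ben → Ada
Ada → Kai
Kai → Bo
Bo → Hana
Bo → Ivy
Ivy → Fay
Fay → Wes
Wes → Cyd
Cyd → Eli
Eli → Tao
Tao → Lou
Lou → Mae
Lou → Nia
Lou → Vic
Wes → Uma
Uma → Zoe

Cal Dee Gus Ben Ada Kai Bo Hana Ivy Fay Wes Cyd Eli Tao Lou Mae Nia Vic Uma Zoe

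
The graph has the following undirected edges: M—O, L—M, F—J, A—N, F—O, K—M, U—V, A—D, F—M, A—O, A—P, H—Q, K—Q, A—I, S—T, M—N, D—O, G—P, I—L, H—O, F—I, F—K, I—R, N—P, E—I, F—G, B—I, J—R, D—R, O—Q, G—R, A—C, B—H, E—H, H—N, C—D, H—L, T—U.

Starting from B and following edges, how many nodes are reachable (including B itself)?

18

BFS from B visits: B, H, I, E, L, N, O, Q, A, F, R, M, P, D, K, C, G, J
Reachable nodes: 18 of 22 total.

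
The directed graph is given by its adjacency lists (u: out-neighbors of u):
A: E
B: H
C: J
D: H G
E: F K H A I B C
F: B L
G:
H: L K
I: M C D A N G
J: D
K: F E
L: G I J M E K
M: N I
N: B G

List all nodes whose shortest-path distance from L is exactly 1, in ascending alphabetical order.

Level 0: L
Level 1: E, G, I, J, K, M
Level 2: A, B, C, D, F, H, N

E, G, I, J, K, M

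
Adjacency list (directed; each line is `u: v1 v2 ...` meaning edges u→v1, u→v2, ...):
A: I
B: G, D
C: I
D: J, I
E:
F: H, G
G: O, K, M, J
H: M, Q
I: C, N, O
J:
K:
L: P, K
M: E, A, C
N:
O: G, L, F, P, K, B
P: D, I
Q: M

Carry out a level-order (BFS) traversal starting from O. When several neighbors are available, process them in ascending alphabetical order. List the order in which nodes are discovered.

Visit O; enqueue B, F, G, K, L, P → queue [B, F, G, K, L, P]
Visit B; enqueue D → queue [F, G, K, L, P, D]
Visit F; enqueue H → queue [G, K, L, P, D, H]
Visit G; enqueue J, M → queue [K, L, P, D, H, J, M]
Visit K → queue [L, P, D, H, J, M]
Visit L → queue [P, D, H, J, M]
Visit P; enqueue I → queue [D, H, J, M, I]
Visit D → queue [H, J, M, I]
Visit H; enqueue Q → queue [J, M, I, Q]
Visit J → queue [M, I, Q]
Visit M; enqueue A, C, E → queue [I, Q, A, C, E]
Visit I; enqueue N → queue [Q, A, C, E, N]
Visit Q → queue [A, C, E, N]
Visit A → queue [C, E, N]
Visit C → queue [E, N]
Visit E → queue [N]
Visit N → queue []

O -> B -> F -> G -> K -> L -> P -> D -> H -> J -> M -> I -> Q -> A -> C -> E -> N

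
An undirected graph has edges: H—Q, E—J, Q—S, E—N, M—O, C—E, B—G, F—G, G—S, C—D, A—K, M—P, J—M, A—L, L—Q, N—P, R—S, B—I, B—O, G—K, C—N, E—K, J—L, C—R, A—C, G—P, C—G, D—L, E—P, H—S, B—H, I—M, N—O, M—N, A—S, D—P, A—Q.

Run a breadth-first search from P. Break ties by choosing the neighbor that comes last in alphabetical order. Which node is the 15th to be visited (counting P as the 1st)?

L

Visit P; enqueue N, M, G, E, D → queue [N, M, G, E, D]
Visit N; enqueue O, C → queue [M, G, E, D, O, C]
Visit M; enqueue J, I → queue [G, E, D, O, C, J, I]
Visit G; enqueue S, K, F, B → queue [E, D, O, C, J, I, S, K, F, B]
Visit E → queue [D, O, C, J, I, S, K, F, B]
Visit D; enqueue L → queue [O, C, J, I, S, K, F, B, L]
Visit O → queue [C, J, I, S, K, F, B, L]
Visit C; enqueue R, A → queue [J, I, S, K, F, B, L, R, A]
Visit J → queue [I, S, K, F, B, L, R, A]
Visit I → queue [S, K, F, B, L, R, A]
Visit S; enqueue Q, H → queue [K, F, B, L, R, A, Q, H]
Visit K → queue [F, B, L, R, A, Q, H]
Visit F → queue [B, L, R, A, Q, H]
Visit B → queue [L, R, A, Q, H]
Visit L → queue [R, A, Q, H]
Visit R → queue [A, Q, H]
Visit A → queue [Q, H]
Visit Q → queue [H]
Visit H → queue []

Visit order: P, N, M, G, E, D, O, C, J, I, S, K, F, B, L, R, A, Q, H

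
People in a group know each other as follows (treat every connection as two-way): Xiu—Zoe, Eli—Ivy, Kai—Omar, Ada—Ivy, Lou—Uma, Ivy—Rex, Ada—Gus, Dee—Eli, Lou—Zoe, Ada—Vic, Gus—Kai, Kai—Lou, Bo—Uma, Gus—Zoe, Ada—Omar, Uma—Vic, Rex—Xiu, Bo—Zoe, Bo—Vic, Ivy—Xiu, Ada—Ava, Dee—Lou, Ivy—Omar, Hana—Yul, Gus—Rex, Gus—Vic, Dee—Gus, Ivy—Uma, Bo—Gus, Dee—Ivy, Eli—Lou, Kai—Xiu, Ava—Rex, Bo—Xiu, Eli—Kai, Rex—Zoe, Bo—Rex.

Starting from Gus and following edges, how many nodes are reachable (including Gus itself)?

15

BFS from Gus visits: Gus, Zoe, Vic, Rex, Kai, Dee, Bo, Ada, Xiu, Lou, Uma, Ivy, Ava, Omar, Eli
Reachable nodes: 15 of 17 total.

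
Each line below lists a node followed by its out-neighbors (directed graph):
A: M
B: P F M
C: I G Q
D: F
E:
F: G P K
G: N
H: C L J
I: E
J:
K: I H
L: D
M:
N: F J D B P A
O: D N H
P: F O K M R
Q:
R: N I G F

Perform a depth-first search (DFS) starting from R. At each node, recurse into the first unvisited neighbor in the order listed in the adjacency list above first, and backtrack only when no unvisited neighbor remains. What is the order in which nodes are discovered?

R N F G P O D H C I E Q L J K M B A

Visit R
R → N
N → F
F → G
F → P
P → O
O → D
O → H
H → C
C → I
I → E
C → Q
H → L
H → J
P → K
P → M
N → B
N → A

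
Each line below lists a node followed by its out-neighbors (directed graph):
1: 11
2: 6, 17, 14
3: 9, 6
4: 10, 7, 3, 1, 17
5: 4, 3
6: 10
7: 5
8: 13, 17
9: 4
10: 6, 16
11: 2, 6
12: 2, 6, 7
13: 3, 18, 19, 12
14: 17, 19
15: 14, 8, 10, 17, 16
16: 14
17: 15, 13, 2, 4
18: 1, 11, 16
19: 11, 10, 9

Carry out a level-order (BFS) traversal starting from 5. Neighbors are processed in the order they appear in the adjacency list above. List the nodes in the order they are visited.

5 4 3 10 7 1 17 9 6 16 11 15 13 2 14 8 18 19 12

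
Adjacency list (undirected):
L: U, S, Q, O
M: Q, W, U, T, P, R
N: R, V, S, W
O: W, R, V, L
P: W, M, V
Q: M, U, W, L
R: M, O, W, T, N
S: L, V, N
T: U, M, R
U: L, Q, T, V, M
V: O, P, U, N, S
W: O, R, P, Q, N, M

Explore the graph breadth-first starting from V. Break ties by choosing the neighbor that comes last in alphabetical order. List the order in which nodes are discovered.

V U S P O N T Q M L W R

Visit V; enqueue U, S, P, O, N → queue [U, S, P, O, N]
Visit U; enqueue T, Q, M, L → queue [S, P, O, N, T, Q, M, L]
Visit S → queue [P, O, N, T, Q, M, L]
Visit P; enqueue W → queue [O, N, T, Q, M, L, W]
Visit O; enqueue R → queue [N, T, Q, M, L, W, R]
Visit N → queue [T, Q, M, L, W, R]
Visit T → queue [Q, M, L, W, R]
Visit Q → queue [M, L, W, R]
Visit M → queue [L, W, R]
Visit L → queue [W, R]
Visit W → queue [R]
Visit R → queue []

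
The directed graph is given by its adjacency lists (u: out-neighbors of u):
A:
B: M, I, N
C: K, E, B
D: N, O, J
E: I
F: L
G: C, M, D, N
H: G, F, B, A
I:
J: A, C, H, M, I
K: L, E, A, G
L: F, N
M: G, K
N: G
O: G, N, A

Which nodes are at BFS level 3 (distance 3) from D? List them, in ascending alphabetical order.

Level 0: D
Level 1: J, N, O
Level 2: A, C, G, H, I, M
Level 3: B, E, F, K
Level 4: L

B, E, F, K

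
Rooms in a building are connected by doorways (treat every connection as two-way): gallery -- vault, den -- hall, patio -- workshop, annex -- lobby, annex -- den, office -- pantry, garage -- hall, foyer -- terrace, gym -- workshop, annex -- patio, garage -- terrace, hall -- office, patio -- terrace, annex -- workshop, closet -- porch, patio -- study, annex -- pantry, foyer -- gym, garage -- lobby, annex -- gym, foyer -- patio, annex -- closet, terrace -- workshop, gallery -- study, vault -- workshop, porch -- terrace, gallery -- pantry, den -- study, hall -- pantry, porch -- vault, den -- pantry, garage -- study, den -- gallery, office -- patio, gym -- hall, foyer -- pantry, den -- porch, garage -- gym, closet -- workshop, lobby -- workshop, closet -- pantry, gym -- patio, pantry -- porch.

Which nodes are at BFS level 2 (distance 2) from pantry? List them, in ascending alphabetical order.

garage, gym, lobby, patio, study, terrace, vault, workshop

Level 0: pantry
Level 1: annex, closet, den, foyer, gallery, hall, office, porch
Level 2: garage, gym, lobby, patio, study, terrace, vault, workshop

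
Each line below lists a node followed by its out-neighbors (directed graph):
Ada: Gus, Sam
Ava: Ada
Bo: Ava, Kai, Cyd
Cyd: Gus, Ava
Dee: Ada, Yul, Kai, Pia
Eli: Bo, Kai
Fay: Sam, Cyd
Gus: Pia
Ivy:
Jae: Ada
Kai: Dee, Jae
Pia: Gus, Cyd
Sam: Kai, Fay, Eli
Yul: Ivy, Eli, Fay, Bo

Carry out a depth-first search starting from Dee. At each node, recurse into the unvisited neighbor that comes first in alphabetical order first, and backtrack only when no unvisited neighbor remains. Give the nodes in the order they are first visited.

Dee → Ada → Gus → Pia → Cyd → Ava → Sam → Eli → Bo → Kai → Jae → Fay → Yul → Ivy

Visit Dee
Dee → Ada
Ada → Gus
Gus → Pia
Pia → Cyd
Cyd → Ava
Ada → Sam
Sam → Eli
Eli → Bo
Bo → Kai
Kai → Jae
Sam → Fay
Dee → Yul
Yul → Ivy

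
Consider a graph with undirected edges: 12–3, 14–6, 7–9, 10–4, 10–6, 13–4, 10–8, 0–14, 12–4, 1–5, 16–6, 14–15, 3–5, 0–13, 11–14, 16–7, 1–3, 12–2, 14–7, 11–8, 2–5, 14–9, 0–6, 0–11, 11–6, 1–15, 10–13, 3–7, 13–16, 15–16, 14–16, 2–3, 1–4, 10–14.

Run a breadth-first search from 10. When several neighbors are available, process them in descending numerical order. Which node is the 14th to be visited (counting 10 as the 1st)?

Visit 10; enqueue 14, 13, 8, 6, 4 → queue [14, 13, 8, 6, 4]
Visit 14; enqueue 16, 15, 11, 9, 7, 0 → queue [13, 8, 6, 4, 16, 15, 11, 9, 7, 0]
Visit 13 → queue [8, 6, 4, 16, 15, 11, 9, 7, 0]
Visit 8 → queue [6, 4, 16, 15, 11, 9, 7, 0]
Visit 6 → queue [4, 16, 15, 11, 9, 7, 0]
Visit 4; enqueue 12, 1 → queue [16, 15, 11, 9, 7, 0, 12, 1]
Visit 16 → queue [15, 11, 9, 7, 0, 12, 1]
Visit 15 → queue [11, 9, 7, 0, 12, 1]
Visit 11 → queue [9, 7, 0, 12, 1]
Visit 9 → queue [7, 0, 12, 1]
Visit 7; enqueue 3 → queue [0, 12, 1, 3]
Visit 0 → queue [12, 1, 3]
Visit 12; enqueue 2 → queue [1, 3, 2]
Visit 1; enqueue 5 → queue [3, 2, 5]
Visit 3 → queue [2, 5]
Visit 2 → queue [5]
Visit 5 → queue []

Visit order: 10, 14, 13, 8, 6, 4, 16, 15, 11, 9, 7, 0, 12, 1, 3, 2, 5

1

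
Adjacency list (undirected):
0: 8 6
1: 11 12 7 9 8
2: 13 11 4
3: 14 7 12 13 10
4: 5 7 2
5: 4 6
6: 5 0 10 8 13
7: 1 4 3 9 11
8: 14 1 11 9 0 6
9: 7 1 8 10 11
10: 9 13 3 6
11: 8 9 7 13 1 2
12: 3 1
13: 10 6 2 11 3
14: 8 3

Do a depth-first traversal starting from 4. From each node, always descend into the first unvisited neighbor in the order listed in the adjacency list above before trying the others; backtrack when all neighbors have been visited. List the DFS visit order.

4 → 5 → 6 → 0 → 8 → 14 → 3 → 7 → 1 → 11 → 9 → 10 → 13 → 2 → 12

Visit 4
4 → 5
5 → 6
6 → 0
0 → 8
8 → 14
14 → 3
3 → 7
7 → 1
1 → 11
11 → 9
9 → 10
10 → 13
13 → 2
1 → 12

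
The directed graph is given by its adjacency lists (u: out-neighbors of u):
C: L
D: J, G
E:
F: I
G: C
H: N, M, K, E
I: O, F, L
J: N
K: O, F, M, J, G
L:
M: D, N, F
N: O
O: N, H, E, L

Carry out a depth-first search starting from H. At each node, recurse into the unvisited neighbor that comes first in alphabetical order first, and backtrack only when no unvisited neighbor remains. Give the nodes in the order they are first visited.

H, E, K, F, I, L, O, N, G, C, J, M, D

Visit H
H → E
H → K
K → F
F → I
I → L
I → O
O → N
K → G
G → C
K → J
K → M
M → D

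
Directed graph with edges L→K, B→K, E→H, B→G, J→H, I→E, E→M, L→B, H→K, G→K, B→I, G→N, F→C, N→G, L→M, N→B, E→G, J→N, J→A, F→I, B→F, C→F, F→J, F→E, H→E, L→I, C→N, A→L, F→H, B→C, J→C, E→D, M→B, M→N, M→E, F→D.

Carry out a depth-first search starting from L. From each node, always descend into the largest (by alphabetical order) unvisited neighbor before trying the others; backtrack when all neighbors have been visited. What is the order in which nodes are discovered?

L, M, N, G, K, B, I, E, H, D, F, J, C, A

Visit L
L → M
M → N
N → G
G → K
N → B
B → I
I → E
E → H
E → D
B → F
F → J
J → C
J → A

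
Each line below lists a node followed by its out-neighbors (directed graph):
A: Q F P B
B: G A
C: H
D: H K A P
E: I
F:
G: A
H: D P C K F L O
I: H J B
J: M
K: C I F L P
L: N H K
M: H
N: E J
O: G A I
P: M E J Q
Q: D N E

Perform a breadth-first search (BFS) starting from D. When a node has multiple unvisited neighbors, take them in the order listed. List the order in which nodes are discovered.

Visit D; enqueue H, K, A, P → queue [H, K, A, P]
Visit H; enqueue C, F, L, O → queue [K, A, P, C, F, L, O]
Visit K; enqueue I → queue [A, P, C, F, L, O, I]
Visit A; enqueue Q, B → queue [P, C, F, L, O, I, Q, B]
Visit P; enqueue M, E, J → queue [C, F, L, O, I, Q, B, M, E, J]
Visit C → queue [F, L, O, I, Q, B, M, E, J]
Visit F → queue [L, O, I, Q, B, M, E, J]
Visit L; enqueue N → queue [O, I, Q, B, M, E, J, N]
Visit O; enqueue G → queue [I, Q, B, M, E, J, N, G]
Visit I → queue [Q, B, M, E, J, N, G]
Visit Q → queue [B, M, E, J, N, G]
Visit B → queue [M, E, J, N, G]
Visit M → queue [E, J, N, G]
Visit E → queue [J, N, G]
Visit J → queue [N, G]
Visit N → queue [G]
Visit G → queue []

D, H, K, A, P, C, F, L, O, I, Q, B, M, E, J, N, G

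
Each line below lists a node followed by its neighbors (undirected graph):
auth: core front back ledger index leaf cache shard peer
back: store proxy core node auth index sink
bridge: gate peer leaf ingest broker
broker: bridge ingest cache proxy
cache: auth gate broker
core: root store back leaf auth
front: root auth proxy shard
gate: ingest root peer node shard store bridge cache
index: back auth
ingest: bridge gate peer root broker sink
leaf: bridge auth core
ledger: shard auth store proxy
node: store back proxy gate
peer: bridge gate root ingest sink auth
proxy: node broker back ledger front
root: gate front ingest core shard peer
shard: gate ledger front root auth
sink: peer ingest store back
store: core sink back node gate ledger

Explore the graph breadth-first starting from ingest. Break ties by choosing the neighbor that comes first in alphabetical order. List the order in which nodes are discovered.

Visit ingest; enqueue bridge, broker, gate, peer, root, sink → queue [bridge, broker, gate, peer, root, sink]
Visit bridge; enqueue leaf → queue [broker, gate, peer, root, sink, leaf]
Visit broker; enqueue cache, proxy → queue [gate, peer, root, sink, leaf, cache, proxy]
Visit gate; enqueue node, shard, store → queue [peer, root, sink, leaf, cache, proxy, node, shard, store]
Visit peer; enqueue auth → queue [root, sink, leaf, cache, proxy, node, shard, store, auth]
Visit root; enqueue core, front → queue [sink, leaf, cache, proxy, node, shard, store, auth, core, front]
Visit sink; enqueue back → queue [leaf, cache, proxy, node, shard, store, auth, core, front, back]
Visit leaf → queue [cache, proxy, node, shard, store, auth, core, front, back]
Visit cache → queue [proxy, node, shard, store, auth, core, front, back]
Visit proxy; enqueue ledger → queue [node, shard, store, auth, core, front, back, ledger]
Visit node → queue [shard, store, auth, core, front, back, ledger]
Visit shard → queue [store, auth, core, front, back, ledger]
Visit store → queue [auth, core, front, back, ledger]
Visit auth; enqueue index → queue [core, front, back, ledger, index]
Visit core → queue [front, back, ledger, index]
Visit front → queue [back, ledger, index]
Visit back → queue [ledger, index]
Visit ledger → queue [index]
Visit index → queue []

ingest → bridge → broker → gate → peer → root → sink → leaf → cache → proxy → node → shard → store → auth → core → front → back → ledger → index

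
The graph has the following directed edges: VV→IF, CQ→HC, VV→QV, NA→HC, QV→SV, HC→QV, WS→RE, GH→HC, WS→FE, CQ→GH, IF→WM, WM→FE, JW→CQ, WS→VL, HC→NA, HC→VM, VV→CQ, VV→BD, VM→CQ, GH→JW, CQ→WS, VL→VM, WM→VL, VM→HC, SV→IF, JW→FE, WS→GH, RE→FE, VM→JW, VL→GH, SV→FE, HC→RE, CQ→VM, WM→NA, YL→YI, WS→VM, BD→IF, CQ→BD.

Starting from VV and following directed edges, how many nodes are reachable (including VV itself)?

16

BFS from VV visits: VV, BD, CQ, IF, QV, GH, HC, VM, WS, WM, SV, JW, NA, RE, FE, VL
Reachable nodes: 16 of 18 total.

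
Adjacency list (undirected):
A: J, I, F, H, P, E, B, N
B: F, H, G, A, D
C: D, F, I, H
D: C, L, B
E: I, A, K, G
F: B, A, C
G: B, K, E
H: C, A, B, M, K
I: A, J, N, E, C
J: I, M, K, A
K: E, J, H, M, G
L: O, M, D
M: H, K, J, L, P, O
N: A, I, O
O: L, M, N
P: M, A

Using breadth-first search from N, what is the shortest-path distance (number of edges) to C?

Level 0: N
Level 1: A, I, O
Level 2: B, C, E, F, H, J, L, M, P
Level 3: D, G, K
C first appears at level 2.

2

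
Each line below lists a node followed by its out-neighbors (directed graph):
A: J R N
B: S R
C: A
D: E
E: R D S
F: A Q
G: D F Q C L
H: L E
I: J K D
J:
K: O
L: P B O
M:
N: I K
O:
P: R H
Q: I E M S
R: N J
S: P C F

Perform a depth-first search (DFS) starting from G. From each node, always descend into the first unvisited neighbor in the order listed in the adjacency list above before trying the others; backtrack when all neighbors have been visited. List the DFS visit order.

Visit G
G → D
D → E
E → R
R → N
N → I
I → J
I → K
K → O
E → S
S → P
P → H
H → L
L → B
S → C
C → A
S → F
F → Q
Q → M

G, D, E, R, N, I, J, K, O, S, P, H, L, B, C, A, F, Q, M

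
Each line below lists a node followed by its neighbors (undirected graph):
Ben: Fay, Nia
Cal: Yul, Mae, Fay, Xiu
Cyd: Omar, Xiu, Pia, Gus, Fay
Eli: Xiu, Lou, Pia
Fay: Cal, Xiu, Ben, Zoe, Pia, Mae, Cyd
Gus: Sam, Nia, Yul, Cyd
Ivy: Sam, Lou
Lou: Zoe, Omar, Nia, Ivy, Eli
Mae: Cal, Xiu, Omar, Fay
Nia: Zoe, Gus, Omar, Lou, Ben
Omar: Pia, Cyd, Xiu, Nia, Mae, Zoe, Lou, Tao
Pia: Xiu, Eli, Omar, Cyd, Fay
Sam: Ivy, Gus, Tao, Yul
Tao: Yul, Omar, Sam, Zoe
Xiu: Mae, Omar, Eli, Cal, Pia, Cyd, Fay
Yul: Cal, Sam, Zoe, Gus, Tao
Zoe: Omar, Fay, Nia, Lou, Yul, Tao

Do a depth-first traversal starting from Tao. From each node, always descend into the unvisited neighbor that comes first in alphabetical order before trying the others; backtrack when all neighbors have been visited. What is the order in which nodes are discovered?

Tao, Omar, Cyd, Fay, Ben, Nia, Gus, Sam, Ivy, Lou, Eli, Pia, Xiu, Cal, Mae, Yul, Zoe

Visit Tao
Tao → Omar
Omar → Cyd
Cyd → Fay
Fay → Ben
Ben → Nia
Nia → Gus
Gus → Sam
Sam → Ivy
Ivy → Lou
Lou → Eli
Eli → Pia
Pia → Xiu
Xiu → Cal
Cal → Mae
Cal → Yul
Yul → Zoe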